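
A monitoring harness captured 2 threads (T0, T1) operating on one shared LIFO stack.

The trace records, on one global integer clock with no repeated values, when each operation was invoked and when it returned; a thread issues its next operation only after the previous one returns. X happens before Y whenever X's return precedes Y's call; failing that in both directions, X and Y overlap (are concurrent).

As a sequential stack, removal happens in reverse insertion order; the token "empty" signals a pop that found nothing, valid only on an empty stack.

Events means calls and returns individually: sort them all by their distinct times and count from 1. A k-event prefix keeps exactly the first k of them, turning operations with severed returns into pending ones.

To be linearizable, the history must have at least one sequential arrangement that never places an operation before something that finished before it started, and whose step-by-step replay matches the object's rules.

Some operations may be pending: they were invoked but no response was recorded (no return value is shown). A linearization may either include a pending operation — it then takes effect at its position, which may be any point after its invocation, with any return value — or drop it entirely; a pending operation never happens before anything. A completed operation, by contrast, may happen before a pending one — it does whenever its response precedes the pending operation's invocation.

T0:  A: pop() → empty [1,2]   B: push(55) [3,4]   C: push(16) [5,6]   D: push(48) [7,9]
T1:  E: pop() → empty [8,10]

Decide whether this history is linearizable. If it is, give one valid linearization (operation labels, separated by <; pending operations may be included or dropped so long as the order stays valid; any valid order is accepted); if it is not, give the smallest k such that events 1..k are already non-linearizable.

events 1..9 are fine; event 10 — the response of E at time 10 — makes the prefix non-linearizable
2 orders of the 5 completed LIFO stack ops respect real time; none is legal
take A, B, C, D, E: step 5 already fails, because E pop() → empty cannot occur there
take A, B, C, E, D: step 4 already fails, because E pop() → empty cannot occur there

not linearizable — minimal violating prefix: 10 events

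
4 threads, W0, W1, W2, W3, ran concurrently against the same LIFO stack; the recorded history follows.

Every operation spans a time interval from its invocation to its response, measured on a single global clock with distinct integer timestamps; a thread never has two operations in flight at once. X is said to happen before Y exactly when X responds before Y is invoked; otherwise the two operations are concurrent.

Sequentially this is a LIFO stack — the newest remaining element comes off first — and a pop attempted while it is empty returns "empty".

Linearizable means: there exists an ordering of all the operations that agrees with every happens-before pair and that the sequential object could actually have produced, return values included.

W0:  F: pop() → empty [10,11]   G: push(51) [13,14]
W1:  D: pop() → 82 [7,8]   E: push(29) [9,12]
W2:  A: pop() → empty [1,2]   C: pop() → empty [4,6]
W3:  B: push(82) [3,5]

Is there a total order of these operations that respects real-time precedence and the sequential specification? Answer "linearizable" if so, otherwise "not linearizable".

one valid linearization: A, C, B, D, F, E, G
1. A pop() → empty, leaving stack <>
2. C pop() → empty, leaving stack <>
3. B push(82), leaving stack <82>
4. D pop() → 82, leaving stack <>
5. F pop() → empty, leaving stack <>
6. E push(29), leaving stack <29>
7. G push(51), leaving stack <29,51>

linearizable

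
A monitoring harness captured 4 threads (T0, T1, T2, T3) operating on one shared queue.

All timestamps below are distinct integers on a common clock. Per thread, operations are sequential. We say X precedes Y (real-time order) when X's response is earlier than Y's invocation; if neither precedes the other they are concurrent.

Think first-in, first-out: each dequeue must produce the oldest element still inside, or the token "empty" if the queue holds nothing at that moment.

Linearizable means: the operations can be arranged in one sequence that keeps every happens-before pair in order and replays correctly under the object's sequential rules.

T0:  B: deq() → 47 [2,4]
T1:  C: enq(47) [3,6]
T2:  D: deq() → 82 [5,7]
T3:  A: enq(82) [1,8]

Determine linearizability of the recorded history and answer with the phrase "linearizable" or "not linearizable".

a witness: C, A, B, D
after step 1 (C enq(47)): queue <47>
after step 2 (A enq(82)): queue <47,82>
after step 3 (B deq() → 47): queue <82>
after step 4 (D deq() → 82): queue <>

linearizable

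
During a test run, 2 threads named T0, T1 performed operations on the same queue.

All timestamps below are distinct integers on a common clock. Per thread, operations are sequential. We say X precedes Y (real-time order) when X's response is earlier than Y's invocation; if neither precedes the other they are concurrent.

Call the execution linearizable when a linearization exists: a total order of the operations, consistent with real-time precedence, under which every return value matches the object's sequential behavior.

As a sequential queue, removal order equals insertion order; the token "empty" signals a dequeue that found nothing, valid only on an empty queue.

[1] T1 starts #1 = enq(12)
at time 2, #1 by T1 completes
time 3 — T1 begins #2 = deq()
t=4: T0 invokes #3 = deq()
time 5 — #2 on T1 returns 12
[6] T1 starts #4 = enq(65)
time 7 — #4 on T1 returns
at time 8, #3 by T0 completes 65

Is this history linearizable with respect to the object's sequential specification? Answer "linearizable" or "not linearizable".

a witness: #1, #2, #4, #3
1. #1 enq(12), leaving queue <12>
2. #2 deq() → 12, leaving queue <>
3. #4 enq(65), leaving queue <65>
4. #3 deq() → 65, leaving queue <>

linearizable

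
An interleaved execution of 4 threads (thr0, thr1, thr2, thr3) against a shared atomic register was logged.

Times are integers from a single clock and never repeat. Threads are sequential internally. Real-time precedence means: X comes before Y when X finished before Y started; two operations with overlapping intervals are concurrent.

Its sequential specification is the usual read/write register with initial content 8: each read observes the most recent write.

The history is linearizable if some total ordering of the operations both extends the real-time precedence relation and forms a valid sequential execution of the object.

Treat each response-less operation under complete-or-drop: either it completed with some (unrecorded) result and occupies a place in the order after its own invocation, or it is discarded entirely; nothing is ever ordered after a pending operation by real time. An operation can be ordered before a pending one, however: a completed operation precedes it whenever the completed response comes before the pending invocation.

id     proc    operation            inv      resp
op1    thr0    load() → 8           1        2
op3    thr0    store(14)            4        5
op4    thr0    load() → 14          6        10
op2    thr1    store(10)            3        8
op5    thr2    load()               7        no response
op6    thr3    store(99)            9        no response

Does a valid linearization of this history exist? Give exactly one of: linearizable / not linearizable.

one valid linearization: op1, op2, op3, op4
after step 1 (op1 load() → 8): value 8
after step 2 (op2 store(10)): value 10
after step 3 (op3 store(14)): value 14
after step 4 (op4 load() → 14): value 14

linearizable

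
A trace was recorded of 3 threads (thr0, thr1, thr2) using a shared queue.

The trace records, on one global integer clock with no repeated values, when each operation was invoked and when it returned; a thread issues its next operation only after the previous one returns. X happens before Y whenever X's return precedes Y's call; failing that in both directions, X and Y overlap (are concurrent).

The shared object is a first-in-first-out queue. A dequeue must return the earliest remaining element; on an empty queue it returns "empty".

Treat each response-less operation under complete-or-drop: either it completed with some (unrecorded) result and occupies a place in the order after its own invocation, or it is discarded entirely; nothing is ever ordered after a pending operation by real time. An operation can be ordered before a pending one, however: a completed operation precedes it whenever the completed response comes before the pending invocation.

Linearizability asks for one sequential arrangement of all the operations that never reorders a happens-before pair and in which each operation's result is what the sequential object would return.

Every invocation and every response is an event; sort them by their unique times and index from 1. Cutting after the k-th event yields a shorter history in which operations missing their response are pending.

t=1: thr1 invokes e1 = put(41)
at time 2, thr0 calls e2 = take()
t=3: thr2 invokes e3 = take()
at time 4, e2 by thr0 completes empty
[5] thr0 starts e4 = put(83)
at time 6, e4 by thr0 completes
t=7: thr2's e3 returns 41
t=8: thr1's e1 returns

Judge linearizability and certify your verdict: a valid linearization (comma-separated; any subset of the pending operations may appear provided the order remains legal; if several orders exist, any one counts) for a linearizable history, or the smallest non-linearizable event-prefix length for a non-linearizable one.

linearizable — witness: e1, e3, e2, e4

step 1: e1 put(41) — queue <41>
step 2: e3 take() → 41 — queue <>
step 3: e2 take() → empty — queue <>
step 4: e4 put(83) — queue <83>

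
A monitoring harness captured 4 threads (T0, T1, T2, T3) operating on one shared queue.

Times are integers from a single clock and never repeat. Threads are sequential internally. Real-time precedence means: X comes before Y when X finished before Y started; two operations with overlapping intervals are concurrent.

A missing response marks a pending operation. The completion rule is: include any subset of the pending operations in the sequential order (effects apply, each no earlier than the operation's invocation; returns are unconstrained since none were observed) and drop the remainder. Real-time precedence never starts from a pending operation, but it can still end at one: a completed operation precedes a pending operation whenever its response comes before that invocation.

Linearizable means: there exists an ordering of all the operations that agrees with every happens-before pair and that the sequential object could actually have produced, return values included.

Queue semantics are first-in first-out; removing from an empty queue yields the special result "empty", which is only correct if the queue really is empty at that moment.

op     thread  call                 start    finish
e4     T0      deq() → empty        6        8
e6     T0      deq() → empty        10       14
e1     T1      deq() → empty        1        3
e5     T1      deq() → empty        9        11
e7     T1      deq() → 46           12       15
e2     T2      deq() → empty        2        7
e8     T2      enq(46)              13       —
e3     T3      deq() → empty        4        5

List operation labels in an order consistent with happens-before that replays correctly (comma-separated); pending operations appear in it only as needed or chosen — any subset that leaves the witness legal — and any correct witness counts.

e1, e2, e3, e4, e5, e6, e8, e7

step 1: e1 deq() → empty — queue <>
step 2: e2 deq() → empty — queue <>
step 3: e3 deq() → empty — queue <>
step 4: e4 deq() → empty — queue <>
step 5: e5 deq() → empty — queue <>
step 6: e6 deq() → empty — queue <>
step 7: e8 enq(46) (pending, included) — queue <46>
step 8: e7 deq() → 46 — queue <>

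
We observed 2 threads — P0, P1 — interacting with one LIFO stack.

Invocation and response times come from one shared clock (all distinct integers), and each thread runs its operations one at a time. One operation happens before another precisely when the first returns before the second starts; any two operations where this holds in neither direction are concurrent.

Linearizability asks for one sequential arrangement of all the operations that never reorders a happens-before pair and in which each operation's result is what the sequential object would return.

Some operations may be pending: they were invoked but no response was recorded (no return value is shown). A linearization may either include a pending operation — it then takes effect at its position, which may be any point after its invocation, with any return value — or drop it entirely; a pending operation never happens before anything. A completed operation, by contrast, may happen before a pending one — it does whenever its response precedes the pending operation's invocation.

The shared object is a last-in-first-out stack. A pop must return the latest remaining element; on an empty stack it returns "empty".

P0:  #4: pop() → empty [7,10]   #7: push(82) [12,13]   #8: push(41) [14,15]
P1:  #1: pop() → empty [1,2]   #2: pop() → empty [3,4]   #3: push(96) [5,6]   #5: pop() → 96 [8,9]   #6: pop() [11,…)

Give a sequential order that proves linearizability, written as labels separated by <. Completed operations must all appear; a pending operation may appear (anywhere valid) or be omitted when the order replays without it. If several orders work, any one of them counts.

after step 1 (#1 pop() → empty): stack <>
after step 2 (#2 pop() → empty): stack <>
after step 3 (#3 push(96)): stack <96>
after step 4 (#5 pop() → 96): stack <>
after step 5 (#4 pop() → empty): stack <>
after step 6 (#6 pop() (pending, included)): stack <>
after step 7 (#7 push(82)): stack <82>
after step 8 (#8 push(41)): stack <82,41>

#1 < #2 < #3 < #5 < #4 < #6 < #7 < #8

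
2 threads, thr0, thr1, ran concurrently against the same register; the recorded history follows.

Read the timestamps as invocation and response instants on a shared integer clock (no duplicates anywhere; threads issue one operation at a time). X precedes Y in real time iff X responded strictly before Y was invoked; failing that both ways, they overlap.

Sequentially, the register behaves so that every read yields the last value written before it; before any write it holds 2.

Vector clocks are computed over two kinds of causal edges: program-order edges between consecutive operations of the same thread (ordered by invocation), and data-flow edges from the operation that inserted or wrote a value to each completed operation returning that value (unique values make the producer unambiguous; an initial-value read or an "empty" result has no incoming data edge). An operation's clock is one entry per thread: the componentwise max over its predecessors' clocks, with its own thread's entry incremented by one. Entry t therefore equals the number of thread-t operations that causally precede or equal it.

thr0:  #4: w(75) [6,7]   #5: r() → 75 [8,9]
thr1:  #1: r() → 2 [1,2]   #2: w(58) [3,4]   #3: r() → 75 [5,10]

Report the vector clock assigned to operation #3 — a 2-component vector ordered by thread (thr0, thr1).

root op #1, invoked 1: fresh clock plus thr1's own tick → (0, 1)
root op #4, invoked 6: fresh clock plus thr0's own tick → (1, 0)
merge at #2 (invoked 3): VC(#1)=(0, 1), own-thread bump on thr1 → (0, 2)
merge at #5 (invoked 8): VC(#4)=(1, 0), own-thread bump on thr0 → (2, 0)
merge at #3 (invoked 5): VC(#2)=(0, 2), VC(#4)=(1, 0), own-thread bump on thr1 → (1, 3)
target: VC(#3) = (1, 3)

(1, 3)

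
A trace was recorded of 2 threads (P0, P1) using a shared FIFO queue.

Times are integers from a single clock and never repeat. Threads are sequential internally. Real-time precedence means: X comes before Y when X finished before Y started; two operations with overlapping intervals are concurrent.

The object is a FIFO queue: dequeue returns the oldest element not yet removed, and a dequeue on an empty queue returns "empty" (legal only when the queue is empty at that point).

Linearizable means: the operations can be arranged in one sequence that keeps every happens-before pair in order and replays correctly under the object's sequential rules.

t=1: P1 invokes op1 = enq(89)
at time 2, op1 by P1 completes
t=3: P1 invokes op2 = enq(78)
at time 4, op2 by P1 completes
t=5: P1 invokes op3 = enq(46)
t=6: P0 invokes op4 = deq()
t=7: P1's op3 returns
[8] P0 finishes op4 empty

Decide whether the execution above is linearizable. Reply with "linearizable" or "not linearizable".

through event 7 a valid linearization exists; event 8 (op4 responding at time 8) ends that
checked exhaustively: 2 real-time-consistent orders of 4 completed operations, zero legal FIFO queue replays
take op1, op2, op3, op4: step 4 already fails, because op4 deq() → empty cannot occur there
take op1, op2, op4, op3: step 3 already fails, because op4 deq() → empty cannot occur there

not linearizable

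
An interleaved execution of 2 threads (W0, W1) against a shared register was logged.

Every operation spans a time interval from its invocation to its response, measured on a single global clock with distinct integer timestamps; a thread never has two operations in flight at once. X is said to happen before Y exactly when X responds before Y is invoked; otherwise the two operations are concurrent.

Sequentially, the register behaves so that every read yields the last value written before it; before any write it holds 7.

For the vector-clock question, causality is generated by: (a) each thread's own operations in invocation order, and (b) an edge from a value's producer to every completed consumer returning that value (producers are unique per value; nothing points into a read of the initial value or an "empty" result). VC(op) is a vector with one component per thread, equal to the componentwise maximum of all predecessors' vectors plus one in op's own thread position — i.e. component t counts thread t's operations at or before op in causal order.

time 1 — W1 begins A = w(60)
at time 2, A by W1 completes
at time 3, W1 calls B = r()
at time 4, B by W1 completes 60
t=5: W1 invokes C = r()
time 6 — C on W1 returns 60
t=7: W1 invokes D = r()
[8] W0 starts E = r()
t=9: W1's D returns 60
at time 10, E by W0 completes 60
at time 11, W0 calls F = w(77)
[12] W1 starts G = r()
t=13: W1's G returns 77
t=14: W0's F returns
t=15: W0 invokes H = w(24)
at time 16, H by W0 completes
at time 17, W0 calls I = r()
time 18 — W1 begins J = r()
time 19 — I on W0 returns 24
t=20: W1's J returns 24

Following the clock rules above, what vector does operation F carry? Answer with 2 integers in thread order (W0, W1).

(2, 1)

root op A, invoked 1: fresh clock plus W1's own tick → (0, 1)
B (invocation 3): componentwise max over VC(A)=(0, 1), +1 at W1, giving (0, 2)
E (invocation 8): componentwise max over VC(A)=(0, 1), +1 at W0, giving (1, 1)
C (invocation 5): componentwise max over VC(A)=(0, 1), VC(B)=(0, 2), +1 at W1, giving (0, 3)
F (invocation 11): componentwise max over VC(E)=(1, 1), +1 at W0, giving (2, 1)
D (invocation 7): componentwise max over VC(A)=(0, 1), VC(C)=(0, 3), +1 at W1, giving (0, 4)
H (invocation 15): componentwise max over VC(F)=(2, 1), +1 at W0, giving (3, 1)
I (invocation 17): componentwise max over VC(H)=(3, 1), +1 at W0, giving (4, 1)
G (invocation 12): componentwise max over VC(D)=(0, 4), VC(F)=(2, 1), +1 at W1, giving (2, 5)
J (invocation 18): componentwise max over VC(G)=(2, 5), VC(H)=(3, 1), +1 at W1, giving (3, 6)
target: VC(F) = (2, 1)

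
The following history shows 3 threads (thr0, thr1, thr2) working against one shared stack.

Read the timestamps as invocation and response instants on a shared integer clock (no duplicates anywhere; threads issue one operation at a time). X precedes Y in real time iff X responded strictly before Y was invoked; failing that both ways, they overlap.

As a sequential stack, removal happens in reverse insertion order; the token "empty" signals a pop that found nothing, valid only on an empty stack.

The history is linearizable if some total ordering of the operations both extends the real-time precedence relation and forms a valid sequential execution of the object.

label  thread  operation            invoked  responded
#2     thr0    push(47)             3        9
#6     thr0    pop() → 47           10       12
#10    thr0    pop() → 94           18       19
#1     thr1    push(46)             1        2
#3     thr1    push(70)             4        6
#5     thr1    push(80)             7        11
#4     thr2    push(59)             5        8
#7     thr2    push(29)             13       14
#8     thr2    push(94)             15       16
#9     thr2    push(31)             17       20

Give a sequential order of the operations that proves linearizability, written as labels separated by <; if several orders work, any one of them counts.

#1 < #3 < #4 < #2 < #6 < #5 < #7 < #8 < #10 < #9

after step 1 (#1 push(46)): stack <46>
after step 2 (#3 push(70)): stack <46,70>
after step 3 (#4 push(59)): stack <46,70,59>
after step 4 (#2 push(47)): stack <46,70,59,47>
after step 5 (#6 pop() → 47): stack <46,70,59>
after step 6 (#5 push(80)): stack <46,70,59,80>
after step 7 (#7 push(29)): stack <46,70,59,80,29>
after step 8 (#8 push(94)): stack <46,70,59,80,29,94>
after step 9 (#10 pop() → 94): stack <46,70,59,80,29>
after step 10 (#9 push(31)): stack <46,70,59,80,29,31>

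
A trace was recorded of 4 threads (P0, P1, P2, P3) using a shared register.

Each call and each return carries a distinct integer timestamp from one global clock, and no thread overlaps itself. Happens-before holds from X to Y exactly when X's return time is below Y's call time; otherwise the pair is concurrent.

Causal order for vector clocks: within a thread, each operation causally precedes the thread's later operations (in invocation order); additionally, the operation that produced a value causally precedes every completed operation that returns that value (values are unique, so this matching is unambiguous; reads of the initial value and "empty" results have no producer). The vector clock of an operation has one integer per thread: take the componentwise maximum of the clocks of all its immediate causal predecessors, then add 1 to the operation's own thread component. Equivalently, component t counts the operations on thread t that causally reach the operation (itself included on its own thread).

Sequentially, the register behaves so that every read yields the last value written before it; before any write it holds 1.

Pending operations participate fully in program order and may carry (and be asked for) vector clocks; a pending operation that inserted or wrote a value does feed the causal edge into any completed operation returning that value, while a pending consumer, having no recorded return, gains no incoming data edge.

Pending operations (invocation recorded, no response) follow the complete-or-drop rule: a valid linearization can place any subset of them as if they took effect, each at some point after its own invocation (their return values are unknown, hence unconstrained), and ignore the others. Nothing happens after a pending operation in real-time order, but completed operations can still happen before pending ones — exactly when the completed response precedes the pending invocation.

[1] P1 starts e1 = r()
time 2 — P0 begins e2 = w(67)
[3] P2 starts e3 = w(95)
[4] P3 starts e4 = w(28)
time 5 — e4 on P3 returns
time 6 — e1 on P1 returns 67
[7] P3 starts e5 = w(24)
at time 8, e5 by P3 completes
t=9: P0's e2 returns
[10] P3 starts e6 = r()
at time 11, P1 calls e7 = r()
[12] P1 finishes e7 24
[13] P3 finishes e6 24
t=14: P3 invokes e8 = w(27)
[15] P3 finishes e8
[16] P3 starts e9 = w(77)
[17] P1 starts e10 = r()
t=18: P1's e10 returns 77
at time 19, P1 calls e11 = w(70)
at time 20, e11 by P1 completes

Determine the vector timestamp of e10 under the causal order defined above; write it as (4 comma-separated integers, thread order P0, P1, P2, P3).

(1, 3, 0, 5)

invoked at 4, e4 has no predecessors; its own P3 bump gives (0, 0, 0, 1)
invoked at 3, e3 has no predecessors; its own P2 bump gives (0, 0, 1, 0)
invoked at 2, e2 has no predecessors; its own P0 bump gives (1, 0, 0, 0)
e5, invoked 7, takes VC(e4)=(0, 0, 0, 1) under max, adds 1 for P3 → (0, 0, 0, 2)
e1, invoked 1, takes VC(e2)=(1, 0, 0, 0) under max, adds 1 for P1 → (1, 1, 0, 0)
e6, invoked 10, takes VC(e5)=(0, 0, 0, 2) under max, adds 1 for P3 → (0, 0, 0, 3)
e8, invoked 14, takes VC(e6)=(0, 0, 0, 3) under max, adds 1 for P3 → (0, 0, 0, 4)
e9, invoked 16, takes VC(e8)=(0, 0, 0, 4) under max, adds 1 for P3 → (0, 0, 0, 5)
e7, invoked 11, takes VC(e1)=(1, 1, 0, 0), VC(e5)=(0, 0, 0, 2) under max, adds 1 for P1 → (1, 2, 0, 2)
e10, invoked 17, takes VC(e7)=(1, 2, 0, 2), VC(e9)=(0, 0, 0, 5) under max, adds 1 for P1 → (1, 3, 0, 5)
e11, invoked 19, takes VC(e10)=(1, 3, 0, 5) under max, adds 1 for P1 → (1, 4, 0, 5)
target: VC(e10) = (1, 3, 0, 5)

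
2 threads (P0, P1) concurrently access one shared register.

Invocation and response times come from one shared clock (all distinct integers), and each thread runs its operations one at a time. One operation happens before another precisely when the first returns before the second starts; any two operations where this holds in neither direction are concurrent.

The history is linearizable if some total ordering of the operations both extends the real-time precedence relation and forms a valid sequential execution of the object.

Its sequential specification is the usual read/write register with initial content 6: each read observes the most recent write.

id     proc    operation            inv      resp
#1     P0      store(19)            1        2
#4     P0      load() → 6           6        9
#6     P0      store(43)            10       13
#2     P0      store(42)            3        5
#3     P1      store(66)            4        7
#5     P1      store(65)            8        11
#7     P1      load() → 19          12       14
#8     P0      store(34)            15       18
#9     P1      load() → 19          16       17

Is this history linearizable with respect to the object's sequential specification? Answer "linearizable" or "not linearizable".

cut after 8 events: linearizable; cut after 9 events (#4 responds, time 9): not linearizable
real-time-consistent orders of the 4 completed operations: 3 — all fail the register replay
including or dropping the 1 pending operation (#5) in any combination fails
sample order #1, #2, #3, #4 (pending dropped) stalls at step 4 — #4 load() → 6 has no legal effect
sample order #1, #2, #4, #3 (pending dropped) stalls at step 3 — #4 load() → 6 has no legal effect

not linearizable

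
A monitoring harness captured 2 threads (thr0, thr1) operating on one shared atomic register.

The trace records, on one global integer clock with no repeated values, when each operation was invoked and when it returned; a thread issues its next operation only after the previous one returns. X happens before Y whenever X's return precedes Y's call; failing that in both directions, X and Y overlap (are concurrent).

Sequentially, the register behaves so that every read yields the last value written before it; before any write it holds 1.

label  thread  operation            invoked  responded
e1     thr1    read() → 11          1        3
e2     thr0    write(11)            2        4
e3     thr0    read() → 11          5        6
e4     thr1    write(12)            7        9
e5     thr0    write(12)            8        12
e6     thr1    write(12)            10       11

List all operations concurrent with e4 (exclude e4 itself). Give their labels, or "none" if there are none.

e5

concurrent with e4 ([7,9]): every op whose interval crosses 7..9
e1 [1,3]: before
e2 [2,4]: before
e3 [5,6]: before
e5 [8,12]: concurrent
e6 [10,11]: after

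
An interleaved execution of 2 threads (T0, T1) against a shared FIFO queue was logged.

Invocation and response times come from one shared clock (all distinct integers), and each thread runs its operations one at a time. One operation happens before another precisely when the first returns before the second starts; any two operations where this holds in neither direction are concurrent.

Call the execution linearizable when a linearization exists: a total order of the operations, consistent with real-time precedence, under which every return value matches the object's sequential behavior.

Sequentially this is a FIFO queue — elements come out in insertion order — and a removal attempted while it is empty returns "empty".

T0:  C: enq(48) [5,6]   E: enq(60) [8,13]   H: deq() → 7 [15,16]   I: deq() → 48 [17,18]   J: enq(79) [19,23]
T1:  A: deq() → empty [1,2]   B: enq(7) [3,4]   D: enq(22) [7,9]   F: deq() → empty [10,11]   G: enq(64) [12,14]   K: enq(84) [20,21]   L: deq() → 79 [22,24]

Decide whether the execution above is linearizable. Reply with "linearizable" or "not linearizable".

events 1..10 are fine; event 11 — the response of F at time 11 — makes the prefix non-linearizable
one real-time candidate order over the 5 completed operations — the FIFO queue replay rejects it
including or dropping the 1 pending operation (E) in any combination fails
one such order, A, B, C, D, F (pending dropped), breaks at step 5 where F deq() → empty is illegal

not linearizable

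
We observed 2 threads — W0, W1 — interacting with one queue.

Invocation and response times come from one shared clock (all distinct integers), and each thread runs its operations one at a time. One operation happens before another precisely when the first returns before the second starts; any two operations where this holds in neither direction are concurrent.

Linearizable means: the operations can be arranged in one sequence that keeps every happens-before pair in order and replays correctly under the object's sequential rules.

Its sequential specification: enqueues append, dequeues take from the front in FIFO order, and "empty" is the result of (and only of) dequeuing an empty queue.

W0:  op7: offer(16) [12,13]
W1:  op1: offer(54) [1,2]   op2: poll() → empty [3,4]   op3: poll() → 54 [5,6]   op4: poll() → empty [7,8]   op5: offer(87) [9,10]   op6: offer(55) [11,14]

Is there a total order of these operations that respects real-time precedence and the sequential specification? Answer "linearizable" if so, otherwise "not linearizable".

not linearizable

cut after 3 events: linearizable; cut after 4 events (op2 responds, time 4): not linearizable
one real-time candidate order over the 2 completed operations — the queue replay rejects it
for example op1, op2 fails at step 2: op2 poll() → empty is not legal there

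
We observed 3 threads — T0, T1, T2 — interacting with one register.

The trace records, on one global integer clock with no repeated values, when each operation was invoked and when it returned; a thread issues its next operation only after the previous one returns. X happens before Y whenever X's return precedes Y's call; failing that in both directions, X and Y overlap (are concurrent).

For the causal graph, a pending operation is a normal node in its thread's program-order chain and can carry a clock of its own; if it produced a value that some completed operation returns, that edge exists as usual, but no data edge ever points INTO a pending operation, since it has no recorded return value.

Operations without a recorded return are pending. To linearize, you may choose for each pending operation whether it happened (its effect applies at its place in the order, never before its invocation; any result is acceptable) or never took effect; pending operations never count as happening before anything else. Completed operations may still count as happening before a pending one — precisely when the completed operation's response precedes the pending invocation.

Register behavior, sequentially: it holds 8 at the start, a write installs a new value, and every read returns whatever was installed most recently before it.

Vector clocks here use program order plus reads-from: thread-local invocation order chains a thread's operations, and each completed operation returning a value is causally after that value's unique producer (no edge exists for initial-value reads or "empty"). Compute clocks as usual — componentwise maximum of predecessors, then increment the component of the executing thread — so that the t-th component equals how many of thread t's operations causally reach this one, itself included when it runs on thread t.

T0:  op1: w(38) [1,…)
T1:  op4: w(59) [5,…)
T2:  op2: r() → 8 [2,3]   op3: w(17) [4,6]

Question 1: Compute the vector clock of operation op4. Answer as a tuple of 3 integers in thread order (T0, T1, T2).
invoked at 2, op2 has no predecessors; its own T2 bump gives (0, 0, 1)
invoked at 5, op4 has no predecessors; its own T1 bump gives (0, 1, 0)
invoked at 1, op1 has no predecessors; its own T0 bump gives (1, 0, 0)
from VC(op2)=(0, 0, 1), op3 (invoked 4) maxes components and bumps T2 → (0, 0, 2)
target: VC(op4) = (0, 1, 0)

(0, 1, 0)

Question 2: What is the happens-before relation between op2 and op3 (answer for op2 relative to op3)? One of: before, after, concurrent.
op2 spans [2,3], op3 spans [4,6]
resp(op2)=3 < inv(op3)=4

before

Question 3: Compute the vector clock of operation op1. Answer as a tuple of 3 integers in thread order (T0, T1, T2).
no predecessors for op2 (invoked 2): T2 increments from zero → (0, 0, 1)
no predecessors for op4 (invoked 5): T1 increments from zero → (0, 1, 0)
no predecessors for op1 (invoked 1): T0 increments from zero → (1, 0, 0)
op3 (invocation 4): componentwise max over VC(op2)=(0, 0, 1), +1 at T2, giving (0, 0, 2)
target: VC(op1) = (1, 0, 0)

(1, 0, 0)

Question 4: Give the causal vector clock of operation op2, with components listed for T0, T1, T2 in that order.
root op op2, invoked 2: fresh clock plus T2's own tick → (0, 0, 1)
root op op4, invoked 5: fresh clock plus T1's own tick → (0, 1, 0)
root op op1, invoked 1: fresh clock plus T0's own tick → (1, 0, 0)
op3, invoked 4, takes VC(op2)=(0, 0, 1) under max, adds 1 for T2 → (0, 0, 2)
target: VC(op2) = (0, 0, 1)

(0, 0, 1)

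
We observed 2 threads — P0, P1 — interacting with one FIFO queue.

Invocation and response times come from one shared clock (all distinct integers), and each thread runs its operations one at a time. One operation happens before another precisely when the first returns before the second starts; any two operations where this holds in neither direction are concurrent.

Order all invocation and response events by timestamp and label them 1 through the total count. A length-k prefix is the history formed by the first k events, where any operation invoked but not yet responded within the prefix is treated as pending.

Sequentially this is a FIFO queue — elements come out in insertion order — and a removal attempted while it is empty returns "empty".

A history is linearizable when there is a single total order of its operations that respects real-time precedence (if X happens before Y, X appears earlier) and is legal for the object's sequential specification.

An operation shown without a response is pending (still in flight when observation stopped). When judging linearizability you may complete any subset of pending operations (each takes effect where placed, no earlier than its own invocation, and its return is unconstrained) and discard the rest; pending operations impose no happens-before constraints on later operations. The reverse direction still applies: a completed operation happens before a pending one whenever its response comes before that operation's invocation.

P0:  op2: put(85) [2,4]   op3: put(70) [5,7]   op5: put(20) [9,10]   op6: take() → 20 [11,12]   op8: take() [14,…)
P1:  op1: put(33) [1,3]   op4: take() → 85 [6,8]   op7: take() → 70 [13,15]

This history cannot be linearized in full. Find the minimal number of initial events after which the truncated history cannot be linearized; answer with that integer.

12

events 1..11 are still linearizable — one witness is op2, op1, op3, op4, op5:
1. op2 put(85), leaving queue <85>
2. op1 put(33), leaving queue <85,33>
3. op3 put(70), leaving queue <85,33,70>
4. op4 take() → 85, leaving queue <33,70>
5. op5 put(20), leaving queue <33,70,20>
adding event 12 (op6 responds at 12) leaves no legal real-time order
e.g. op1, op2, op3, op4, op5, op6: illegal at step 4, since op4 take() → 85 cannot apply there
e.g. op1, op2, op4, op3, op5, op6: illegal at step 3, since op4 take() → 85 cannot apply there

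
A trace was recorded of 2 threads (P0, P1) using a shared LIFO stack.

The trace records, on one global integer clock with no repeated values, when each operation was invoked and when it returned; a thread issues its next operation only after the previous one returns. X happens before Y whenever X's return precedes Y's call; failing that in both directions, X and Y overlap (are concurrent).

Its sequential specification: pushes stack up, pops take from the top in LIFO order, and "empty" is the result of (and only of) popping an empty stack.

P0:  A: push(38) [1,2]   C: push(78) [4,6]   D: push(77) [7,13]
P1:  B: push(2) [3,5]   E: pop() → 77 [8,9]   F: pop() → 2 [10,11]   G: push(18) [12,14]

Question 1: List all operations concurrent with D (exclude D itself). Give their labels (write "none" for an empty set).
concurrent with D ([7,13]): every op whose interval crosses 7..13
A [1,2]: before
B [3,5]: before
C [4,6]: before
E [8,9]: concurrent
F [10,11]: concurrent
G [12,14]: concurrent

E, F, G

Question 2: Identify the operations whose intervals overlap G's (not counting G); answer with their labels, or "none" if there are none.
overlap test against G [12,14]: concurrent iff the interval meets 12..14
A [1,2]: before
B [3,5]: before
C [4,6]: before
D [7,13]: concurrent
E [8,9]: before
F [10,11]: before

D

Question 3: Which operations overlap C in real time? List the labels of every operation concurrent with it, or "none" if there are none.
C spans [4,6]; an op avoiding the whole window 4..6 is ordered, any other is concurrent
A [1,2]: before
B [3,5]: concurrent
D [7,13]: after
E [8,9]: after
F [10,11]: after
G [12,14]: after

B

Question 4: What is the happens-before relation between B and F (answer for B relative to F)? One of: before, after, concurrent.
B spans [3,5], F spans [10,11]
resp(B)=5 < inv(F)=10

before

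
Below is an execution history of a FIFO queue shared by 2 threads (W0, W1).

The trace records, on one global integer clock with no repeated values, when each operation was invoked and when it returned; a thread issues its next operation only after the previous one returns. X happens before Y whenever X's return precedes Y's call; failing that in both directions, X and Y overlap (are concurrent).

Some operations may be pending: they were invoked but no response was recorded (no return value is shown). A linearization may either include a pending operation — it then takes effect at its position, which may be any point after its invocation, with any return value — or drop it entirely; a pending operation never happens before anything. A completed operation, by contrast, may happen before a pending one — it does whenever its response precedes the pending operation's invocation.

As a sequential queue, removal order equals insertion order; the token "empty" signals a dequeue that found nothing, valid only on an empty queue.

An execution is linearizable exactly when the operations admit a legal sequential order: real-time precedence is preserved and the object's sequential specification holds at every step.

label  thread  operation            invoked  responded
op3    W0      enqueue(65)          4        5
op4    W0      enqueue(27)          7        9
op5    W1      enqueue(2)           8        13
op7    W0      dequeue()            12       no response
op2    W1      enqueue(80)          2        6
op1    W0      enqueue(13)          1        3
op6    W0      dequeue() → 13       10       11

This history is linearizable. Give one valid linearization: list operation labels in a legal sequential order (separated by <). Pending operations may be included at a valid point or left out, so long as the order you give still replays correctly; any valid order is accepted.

1. op1 enqueue(13), leaving queue <13>
2. op2 enqueue(80), leaving queue <13,80>
3. op3 enqueue(65), leaving queue <13,80,65>
4. op4 enqueue(27), leaving queue <13,80,65,27>
5. op5 enqueue(2), leaving queue <13,80,65,27,2>
6. op6 dequeue() → 13, leaving queue <80,65,27,2>

op1 < op2 < op3 < op4 < op5 < op6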